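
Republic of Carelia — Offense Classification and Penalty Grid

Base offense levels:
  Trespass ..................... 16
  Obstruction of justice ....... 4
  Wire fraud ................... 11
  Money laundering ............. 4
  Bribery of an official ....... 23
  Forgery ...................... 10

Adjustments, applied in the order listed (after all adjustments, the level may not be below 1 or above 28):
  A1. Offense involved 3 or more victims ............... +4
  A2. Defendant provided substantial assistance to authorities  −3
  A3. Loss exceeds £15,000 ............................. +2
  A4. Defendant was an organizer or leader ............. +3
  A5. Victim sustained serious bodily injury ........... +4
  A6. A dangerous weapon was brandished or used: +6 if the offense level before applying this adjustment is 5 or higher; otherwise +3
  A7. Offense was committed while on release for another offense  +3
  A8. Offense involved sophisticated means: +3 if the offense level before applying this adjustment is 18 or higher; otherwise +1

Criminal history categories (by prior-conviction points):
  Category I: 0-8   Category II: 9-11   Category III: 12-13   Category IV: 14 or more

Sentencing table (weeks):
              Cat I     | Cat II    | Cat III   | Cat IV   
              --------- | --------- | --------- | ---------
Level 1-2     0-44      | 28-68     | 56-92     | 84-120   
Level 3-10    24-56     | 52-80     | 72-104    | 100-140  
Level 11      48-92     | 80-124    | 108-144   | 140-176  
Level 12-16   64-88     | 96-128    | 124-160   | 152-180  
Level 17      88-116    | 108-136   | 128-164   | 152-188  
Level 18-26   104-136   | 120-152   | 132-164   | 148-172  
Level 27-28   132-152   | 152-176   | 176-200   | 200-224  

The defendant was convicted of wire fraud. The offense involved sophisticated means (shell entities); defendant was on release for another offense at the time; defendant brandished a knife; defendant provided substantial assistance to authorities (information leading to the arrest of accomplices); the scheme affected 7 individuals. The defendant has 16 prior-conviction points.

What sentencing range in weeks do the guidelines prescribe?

Base offense level for wire fraud: 11.
A1 applies: 11 + 4 = 15.
A2 applies: 15 − 3 = 12.
A3 does not apply.
A4 does not apply.
A5 does not apply.
A6 applies (level before this adjustment is 12 ≥ 5, so +6): 12 + 6 = 18.
A7 applies: 18 + 3 = 21.
A8 applies (level before this adjustment is 21 ≥ 18, so +3): 21 + 3 = 24.
Final offense level: 24.
Criminal history: 16 prior points → Category IV (14+).
Level 24 falls in the 18-26 band.
Grid: Level 18-26 × Category IV = 148-172 weeks.

148-172 weeks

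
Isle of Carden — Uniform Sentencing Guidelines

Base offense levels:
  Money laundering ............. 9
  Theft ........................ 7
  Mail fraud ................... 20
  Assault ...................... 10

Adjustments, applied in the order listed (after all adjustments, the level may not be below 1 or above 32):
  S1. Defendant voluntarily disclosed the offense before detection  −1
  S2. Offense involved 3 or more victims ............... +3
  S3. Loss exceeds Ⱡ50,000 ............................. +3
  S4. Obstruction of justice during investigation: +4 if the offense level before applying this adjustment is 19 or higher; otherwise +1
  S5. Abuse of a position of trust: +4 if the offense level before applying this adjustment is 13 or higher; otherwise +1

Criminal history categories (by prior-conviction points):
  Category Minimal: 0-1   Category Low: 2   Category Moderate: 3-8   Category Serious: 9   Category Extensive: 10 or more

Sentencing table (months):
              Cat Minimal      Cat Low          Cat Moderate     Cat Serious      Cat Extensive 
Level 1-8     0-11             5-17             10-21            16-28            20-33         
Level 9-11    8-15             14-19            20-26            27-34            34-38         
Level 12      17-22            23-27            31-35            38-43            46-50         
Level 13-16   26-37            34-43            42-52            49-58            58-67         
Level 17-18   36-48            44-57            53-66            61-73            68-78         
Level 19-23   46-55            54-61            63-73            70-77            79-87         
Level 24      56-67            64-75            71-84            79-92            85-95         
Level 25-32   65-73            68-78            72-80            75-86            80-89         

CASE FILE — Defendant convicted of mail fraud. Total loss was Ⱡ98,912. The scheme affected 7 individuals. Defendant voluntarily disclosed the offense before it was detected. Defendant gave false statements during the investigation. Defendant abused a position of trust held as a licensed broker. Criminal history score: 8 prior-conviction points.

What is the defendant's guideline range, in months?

72-80 months

Base offense level for mail fraud: 20.
S1 applies: 20 − 1 = 19.
S2 applies: 19 + 3 = 22.
S3 applies: 22 + 3 = 25.
S4 applies (level before this adjustment is 25 ≥ 19, so +4): 25 + 4 = 29.
S5 applies (level before this adjustment is 29 ≥ 13, so +4): 29 + 4 = 33.
Level 33 exceeds the maximum of 32; capped at 32.
Final offense level: 32.
Criminal history: 8 prior points → Category Moderate (3-8).
Level 32 falls in the 25-32 band.
Grid: Level 25-32 × Category Moderate = 72-80 months.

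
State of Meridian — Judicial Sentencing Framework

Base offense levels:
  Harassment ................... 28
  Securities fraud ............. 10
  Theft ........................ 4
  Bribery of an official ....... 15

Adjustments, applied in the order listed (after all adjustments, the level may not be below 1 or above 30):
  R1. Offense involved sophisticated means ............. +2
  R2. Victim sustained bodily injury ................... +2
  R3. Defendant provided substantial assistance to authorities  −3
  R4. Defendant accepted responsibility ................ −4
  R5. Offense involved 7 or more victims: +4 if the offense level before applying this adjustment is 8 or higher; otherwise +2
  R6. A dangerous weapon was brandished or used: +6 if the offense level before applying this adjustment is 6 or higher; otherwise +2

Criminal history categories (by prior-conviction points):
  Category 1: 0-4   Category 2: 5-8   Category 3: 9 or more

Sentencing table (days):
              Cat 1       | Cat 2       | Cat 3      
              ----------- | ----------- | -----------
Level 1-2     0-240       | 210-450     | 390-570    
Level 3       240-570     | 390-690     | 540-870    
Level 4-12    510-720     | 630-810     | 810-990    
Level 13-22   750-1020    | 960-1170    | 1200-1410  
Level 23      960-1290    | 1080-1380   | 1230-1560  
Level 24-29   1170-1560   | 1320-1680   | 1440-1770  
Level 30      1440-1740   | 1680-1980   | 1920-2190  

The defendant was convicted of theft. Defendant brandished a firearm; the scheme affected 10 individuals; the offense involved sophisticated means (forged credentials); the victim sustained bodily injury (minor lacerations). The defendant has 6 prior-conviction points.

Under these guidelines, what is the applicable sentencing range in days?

960-1170 days

Base offense level for theft: 4.
R1 applies: 4 + 2 = 6.
R2 applies: 6 + 2 = 8.
R3 does not apply.
R4 does not apply.
R5 applies (level before this adjustment is 8 ≥ 8, so +4): 8 + 4 = 12.
R6 applies (level before this adjustment is 12 ≥ 6, so +6): 12 + 6 = 18.
Final offense level: 18.
Criminal history: 6 prior points → Category 2 (5-8).
Level 18 falls in the 13-22 band.
Grid: Level 13-22 × Category 2 = 960-1170 days.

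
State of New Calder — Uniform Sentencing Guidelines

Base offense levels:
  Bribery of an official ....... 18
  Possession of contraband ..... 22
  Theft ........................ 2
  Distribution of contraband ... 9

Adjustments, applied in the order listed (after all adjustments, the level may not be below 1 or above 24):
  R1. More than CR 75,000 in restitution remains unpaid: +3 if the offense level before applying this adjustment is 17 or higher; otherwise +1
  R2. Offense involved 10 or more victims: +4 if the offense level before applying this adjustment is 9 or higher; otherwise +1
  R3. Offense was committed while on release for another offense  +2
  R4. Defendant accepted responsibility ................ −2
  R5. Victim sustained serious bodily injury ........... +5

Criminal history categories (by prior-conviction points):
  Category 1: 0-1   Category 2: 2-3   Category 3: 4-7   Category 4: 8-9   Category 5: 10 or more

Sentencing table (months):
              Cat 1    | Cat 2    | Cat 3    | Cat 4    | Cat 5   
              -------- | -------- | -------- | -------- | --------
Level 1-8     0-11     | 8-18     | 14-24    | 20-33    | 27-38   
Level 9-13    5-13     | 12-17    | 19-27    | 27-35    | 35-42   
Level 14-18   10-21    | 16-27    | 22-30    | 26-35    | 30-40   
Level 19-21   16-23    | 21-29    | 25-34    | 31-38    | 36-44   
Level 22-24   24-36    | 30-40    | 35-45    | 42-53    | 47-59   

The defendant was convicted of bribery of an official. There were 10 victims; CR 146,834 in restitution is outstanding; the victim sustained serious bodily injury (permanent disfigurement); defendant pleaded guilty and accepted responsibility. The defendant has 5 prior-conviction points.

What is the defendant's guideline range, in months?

Base offense level for bribery of an official: 18.
R1 applies (level before this adjustment is 18 ≥ 17, so +3): 18 + 3 = 21.
R2 applies (level before this adjustment is 21 ≥ 9, so +4): 21 + 4 = 25.
R4 applies: 25 − 2 = 23.
R5 applies: 23 + 5 = 28.
Level 28 exceeds the maximum of 24; capped at 24.
Final offense level: 24.
Criminal history: 5 prior points → Category 3 (4-7).
Level 24 falls in the 22-24 band.
Grid: Level 22-24 × Category 3 = 35-45 months.

35-45 months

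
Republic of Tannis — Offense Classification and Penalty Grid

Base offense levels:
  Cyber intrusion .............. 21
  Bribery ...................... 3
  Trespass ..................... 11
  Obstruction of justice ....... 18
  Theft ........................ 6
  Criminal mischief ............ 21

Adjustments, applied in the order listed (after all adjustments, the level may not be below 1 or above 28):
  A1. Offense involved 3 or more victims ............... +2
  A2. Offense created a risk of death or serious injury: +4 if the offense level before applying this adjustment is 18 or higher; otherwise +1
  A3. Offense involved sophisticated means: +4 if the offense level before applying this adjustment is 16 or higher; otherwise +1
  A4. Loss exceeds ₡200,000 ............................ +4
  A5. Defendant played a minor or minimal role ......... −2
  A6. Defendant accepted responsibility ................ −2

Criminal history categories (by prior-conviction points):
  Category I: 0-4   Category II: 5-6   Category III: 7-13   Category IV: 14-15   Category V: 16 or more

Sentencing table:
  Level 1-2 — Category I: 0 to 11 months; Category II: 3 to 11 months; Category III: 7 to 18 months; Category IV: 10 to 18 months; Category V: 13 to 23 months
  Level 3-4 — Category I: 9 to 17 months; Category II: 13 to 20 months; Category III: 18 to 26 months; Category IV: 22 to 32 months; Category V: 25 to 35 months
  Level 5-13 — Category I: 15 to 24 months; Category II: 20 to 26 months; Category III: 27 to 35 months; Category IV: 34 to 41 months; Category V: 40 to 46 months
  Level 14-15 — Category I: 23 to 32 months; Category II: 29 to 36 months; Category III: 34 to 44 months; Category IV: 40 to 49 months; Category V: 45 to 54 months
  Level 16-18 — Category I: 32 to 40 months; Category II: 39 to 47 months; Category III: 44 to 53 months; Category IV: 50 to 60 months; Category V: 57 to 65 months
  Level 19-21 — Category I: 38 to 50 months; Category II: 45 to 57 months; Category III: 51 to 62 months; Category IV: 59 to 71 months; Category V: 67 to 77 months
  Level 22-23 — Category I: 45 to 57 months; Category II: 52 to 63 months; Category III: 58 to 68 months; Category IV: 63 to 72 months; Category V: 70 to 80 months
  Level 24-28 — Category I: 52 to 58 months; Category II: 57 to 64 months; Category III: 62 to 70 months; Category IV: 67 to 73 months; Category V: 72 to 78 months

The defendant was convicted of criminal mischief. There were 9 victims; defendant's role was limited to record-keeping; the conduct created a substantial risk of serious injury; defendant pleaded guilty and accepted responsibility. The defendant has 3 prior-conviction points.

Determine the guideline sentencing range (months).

Base offense level for criminal mischief: 21.
A1 applies: 21 + 2 = 23.
A2 applies (level before this adjustment is 23 ≥ 18, so +4): 23 + 4 = 27.
A3 does not apply.
A4 does not apply.
A5 applies: 27 − 2 = 25.
A6 applies: 25 − 2 = 23.
Final offense level: 23.
Criminal history: 3 prior points → Category I (0-4).
Level 23 falls in the 22-23 band.
Grid: Level 22-23 × Category I = 45-57 months.

45-57 months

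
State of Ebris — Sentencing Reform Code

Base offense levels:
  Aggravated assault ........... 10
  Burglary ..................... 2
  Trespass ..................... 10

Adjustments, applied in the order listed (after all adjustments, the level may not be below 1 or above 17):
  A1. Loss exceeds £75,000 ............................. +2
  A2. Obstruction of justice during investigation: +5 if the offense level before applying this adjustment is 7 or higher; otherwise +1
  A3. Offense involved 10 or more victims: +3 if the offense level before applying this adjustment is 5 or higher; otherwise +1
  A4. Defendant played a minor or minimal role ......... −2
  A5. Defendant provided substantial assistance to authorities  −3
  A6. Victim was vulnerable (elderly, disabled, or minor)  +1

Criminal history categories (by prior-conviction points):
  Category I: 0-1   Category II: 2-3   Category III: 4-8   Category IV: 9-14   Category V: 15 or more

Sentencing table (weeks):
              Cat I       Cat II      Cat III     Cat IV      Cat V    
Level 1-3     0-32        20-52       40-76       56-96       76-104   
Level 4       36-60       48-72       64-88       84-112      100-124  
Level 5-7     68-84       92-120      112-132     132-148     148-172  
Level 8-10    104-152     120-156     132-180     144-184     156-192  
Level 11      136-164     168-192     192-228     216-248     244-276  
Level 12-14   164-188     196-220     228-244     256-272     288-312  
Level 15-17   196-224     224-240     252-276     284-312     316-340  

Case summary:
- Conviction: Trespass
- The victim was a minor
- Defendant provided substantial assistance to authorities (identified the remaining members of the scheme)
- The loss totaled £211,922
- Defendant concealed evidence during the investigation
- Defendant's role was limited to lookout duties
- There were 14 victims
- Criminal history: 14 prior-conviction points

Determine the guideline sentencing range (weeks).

284-312 weeks

Base offense level for trespass: 10.
A1 applies: 10 + 2 = 12.
A2 applies (level before this adjustment is 12 ≥ 7, so +5): 12 + 5 = 17.
A3 applies (level before this adjustment is 17 ≥ 5, so +3): 17 + 3 = 20.
A4 applies: 20 − 2 = 18.
A5 applies: 18 − 3 = 15.
A6 applies: 15 + 1 = 16.
Final offense level: 16.
Criminal history: 14 prior points → Category IV (9-14).
Level 16 falls in the 15-17 band.
Grid: Level 15-17 × Category IV = 284-312 weeks.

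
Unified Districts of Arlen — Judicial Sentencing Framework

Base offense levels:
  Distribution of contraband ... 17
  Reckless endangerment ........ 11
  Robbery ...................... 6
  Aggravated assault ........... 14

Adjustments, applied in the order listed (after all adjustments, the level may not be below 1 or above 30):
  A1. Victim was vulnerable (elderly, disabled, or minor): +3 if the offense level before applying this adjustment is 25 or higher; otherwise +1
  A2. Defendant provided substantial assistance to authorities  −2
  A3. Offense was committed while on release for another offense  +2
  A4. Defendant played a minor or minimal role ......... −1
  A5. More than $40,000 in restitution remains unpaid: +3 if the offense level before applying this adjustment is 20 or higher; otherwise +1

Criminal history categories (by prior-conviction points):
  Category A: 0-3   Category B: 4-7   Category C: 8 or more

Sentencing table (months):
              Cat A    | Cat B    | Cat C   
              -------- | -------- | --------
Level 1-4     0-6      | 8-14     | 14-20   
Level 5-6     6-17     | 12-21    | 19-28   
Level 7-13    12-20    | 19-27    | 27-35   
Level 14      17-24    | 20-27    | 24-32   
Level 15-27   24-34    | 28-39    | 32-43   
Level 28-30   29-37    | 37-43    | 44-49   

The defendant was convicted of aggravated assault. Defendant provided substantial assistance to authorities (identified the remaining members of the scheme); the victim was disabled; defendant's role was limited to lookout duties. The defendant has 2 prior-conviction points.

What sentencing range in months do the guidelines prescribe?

Base offense level for aggravated assault: 14.
A1 applies (level before this adjustment is 14 < 25, so +1): 14 + 1 = 15.
A2 applies: 15 − 2 = 13.
A3 does not apply.
A4 applies: 13 − 1 = 12.
A5 does not apply.
Final offense level: 12.
Criminal history: 2 prior points → Category A (0-3).
Level 12 falls in the 7-13 band.
Grid: Level 7-13 × Category A = 12-20 months.

12-20 months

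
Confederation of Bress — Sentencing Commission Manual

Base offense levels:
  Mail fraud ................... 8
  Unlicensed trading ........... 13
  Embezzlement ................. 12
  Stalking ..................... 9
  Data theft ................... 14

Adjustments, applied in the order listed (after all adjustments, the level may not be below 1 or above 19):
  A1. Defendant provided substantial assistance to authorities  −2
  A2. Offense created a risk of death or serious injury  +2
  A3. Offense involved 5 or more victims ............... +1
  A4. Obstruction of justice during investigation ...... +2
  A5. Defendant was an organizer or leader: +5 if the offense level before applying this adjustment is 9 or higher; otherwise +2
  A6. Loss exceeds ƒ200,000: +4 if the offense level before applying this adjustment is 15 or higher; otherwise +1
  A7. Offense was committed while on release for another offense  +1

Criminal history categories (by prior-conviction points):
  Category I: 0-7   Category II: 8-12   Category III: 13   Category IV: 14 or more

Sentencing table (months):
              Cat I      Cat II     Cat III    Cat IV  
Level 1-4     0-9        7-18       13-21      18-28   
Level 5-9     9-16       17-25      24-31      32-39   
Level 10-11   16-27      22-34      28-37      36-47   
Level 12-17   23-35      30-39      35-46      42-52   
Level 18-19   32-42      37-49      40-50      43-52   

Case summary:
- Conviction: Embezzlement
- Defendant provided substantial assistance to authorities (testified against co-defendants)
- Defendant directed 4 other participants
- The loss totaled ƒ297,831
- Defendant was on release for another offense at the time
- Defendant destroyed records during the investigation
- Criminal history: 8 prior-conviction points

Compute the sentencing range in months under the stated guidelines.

Base offense level for embezzlement: 12.
A1 applies: 12 − 2 = 10.
A2 does not apply.
A3 does not apply.
A4 applies: 10 + 2 = 12.
A5 applies (level before this adjustment is 12 ≥ 9, so +5): 12 + 5 = 17.
A6 applies (level before this adjustment is 17 ≥ 15, so +4): 17 + 4 = 21.
A7 applies: 21 + 1 = 22.
Level 22 exceeds the maximum of 19; capped at 19.
Final offense level: 19.
Criminal history: 8 prior points → Category II (8-12).
Level 19 falls in the 18-19 band.
Grid: Level 18-19 × Category II = 37-49 months.

37-49 months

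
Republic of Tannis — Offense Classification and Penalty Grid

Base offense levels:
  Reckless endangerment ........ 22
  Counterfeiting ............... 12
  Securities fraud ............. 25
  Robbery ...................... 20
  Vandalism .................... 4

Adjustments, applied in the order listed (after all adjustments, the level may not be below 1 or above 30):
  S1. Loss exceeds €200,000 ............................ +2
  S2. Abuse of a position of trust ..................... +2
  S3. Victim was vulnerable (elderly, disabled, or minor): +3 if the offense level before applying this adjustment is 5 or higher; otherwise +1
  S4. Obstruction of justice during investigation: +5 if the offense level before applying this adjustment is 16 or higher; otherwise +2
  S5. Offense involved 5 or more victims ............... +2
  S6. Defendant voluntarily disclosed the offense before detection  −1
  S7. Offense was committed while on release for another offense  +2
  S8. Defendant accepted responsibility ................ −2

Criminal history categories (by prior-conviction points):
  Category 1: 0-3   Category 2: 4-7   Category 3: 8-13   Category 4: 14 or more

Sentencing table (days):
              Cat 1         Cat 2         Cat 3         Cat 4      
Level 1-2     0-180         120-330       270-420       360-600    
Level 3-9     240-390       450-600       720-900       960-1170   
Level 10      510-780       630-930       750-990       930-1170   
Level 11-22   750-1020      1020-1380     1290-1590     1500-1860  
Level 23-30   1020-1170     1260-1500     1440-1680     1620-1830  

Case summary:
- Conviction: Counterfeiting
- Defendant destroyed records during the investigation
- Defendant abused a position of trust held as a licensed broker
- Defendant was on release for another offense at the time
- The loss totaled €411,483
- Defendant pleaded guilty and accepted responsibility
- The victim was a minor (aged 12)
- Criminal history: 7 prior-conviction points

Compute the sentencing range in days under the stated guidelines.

Base offense level for counterfeiting: 12.
S1 applies: 12 + 2 = 14.
S2 applies: 14 + 2 = 16.
S3 applies (level before this adjustment is 16 ≥ 5, so +3): 16 + 3 = 19.
S4 applies (level before this adjustment is 19 ≥ 16, so +5): 19 + 5 = 24.
S5 does not apply.
S6 does not apply.
S7 applies: 24 + 2 = 26.
S8 applies: 26 − 2 = 24.
Final offense level: 24.
Criminal history: 7 prior points → Category 2 (4-7).
Level 24 falls in the 23-30 band.
Grid: Level 23-30 × Category 2 = 1260-1500 days.

1260-1500 days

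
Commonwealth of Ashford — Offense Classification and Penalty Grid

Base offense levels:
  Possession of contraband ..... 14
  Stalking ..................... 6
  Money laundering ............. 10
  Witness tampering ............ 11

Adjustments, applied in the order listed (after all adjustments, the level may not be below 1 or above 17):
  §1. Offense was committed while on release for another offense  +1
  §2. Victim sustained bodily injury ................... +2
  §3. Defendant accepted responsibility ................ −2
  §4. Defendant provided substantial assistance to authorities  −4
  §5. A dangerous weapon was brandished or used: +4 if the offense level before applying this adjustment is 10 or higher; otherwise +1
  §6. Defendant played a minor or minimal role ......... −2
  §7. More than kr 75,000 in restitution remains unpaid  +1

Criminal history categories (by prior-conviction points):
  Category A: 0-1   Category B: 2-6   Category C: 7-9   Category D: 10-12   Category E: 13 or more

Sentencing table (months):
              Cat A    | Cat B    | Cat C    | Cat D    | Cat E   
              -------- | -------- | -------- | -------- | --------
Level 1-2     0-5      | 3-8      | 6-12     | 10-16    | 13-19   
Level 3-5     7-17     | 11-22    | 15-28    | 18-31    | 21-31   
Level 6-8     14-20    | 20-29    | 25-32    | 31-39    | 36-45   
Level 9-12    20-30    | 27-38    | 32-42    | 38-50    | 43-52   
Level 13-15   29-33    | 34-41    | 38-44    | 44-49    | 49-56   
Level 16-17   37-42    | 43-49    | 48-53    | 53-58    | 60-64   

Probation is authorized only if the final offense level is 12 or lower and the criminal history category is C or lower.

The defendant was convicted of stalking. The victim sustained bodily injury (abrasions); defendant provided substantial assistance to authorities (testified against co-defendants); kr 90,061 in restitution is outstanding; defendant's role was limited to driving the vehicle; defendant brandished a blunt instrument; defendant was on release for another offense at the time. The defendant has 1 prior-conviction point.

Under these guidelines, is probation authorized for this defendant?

Yes

Base offense level for stalking: 6.
§1 applies: 6 + 1 = 7.
§2 applies: 7 + 2 = 9.
§3 does not apply.
§4 applies: 9 − 4 = 5.
§5 applies (level before this adjustment is 5 < 10, so +1): 5 + 1 = 6.
§6 applies: 6 − 2 = 4.
§7 applies: 4 + 1 = 5.
Final offense level: 5.
Criminal history: 1 prior point → Category A (0-1).
Level 5 falls in the 3-5 band.
Grid: Level 3-5 × Category A = 7-17 months.
Probation check: level 5 ≤ 12 and category A ≤ C → eligible.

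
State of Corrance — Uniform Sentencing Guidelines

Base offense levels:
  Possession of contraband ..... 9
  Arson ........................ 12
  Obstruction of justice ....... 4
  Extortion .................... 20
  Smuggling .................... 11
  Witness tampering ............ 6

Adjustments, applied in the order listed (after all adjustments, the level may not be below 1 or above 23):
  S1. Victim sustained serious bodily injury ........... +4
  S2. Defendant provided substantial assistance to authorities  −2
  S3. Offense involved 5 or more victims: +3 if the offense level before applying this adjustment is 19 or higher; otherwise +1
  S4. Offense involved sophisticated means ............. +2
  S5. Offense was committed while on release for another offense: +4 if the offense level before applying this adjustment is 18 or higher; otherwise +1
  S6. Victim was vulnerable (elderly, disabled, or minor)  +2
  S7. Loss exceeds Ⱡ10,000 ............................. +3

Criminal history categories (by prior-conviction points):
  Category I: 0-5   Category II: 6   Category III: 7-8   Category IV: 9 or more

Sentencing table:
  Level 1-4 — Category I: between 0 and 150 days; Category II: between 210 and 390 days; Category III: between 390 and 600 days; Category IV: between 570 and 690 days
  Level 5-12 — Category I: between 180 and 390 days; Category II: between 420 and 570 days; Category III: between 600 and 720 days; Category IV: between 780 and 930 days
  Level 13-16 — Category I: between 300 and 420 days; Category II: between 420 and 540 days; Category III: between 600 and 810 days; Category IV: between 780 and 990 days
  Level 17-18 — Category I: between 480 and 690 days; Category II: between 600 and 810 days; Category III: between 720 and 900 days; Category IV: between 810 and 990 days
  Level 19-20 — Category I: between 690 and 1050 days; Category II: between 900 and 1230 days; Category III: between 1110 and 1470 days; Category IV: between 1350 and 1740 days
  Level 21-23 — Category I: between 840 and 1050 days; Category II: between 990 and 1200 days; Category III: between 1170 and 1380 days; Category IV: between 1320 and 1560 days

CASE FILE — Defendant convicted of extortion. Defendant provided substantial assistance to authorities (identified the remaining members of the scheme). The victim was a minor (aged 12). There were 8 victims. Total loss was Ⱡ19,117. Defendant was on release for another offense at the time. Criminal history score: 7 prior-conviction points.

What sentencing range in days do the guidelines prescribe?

1170-1380 days

Base offense level for extortion: 20.
S2 applies: 20 − 2 = 18.
S3 applies (level before this adjustment is 18 < 19, so +1): 18 + 1 = 19.
S4 does not apply.
S5 applies (level before this adjustment is 19 ≥ 18, so +4): 19 + 4 = 23.
S6 applies: 23 + 2 = 25.
S7 applies: 25 + 3 = 28.
Level 28 exceeds the maximum of 23; capped at 23.
Final offense level: 23.
Criminal history: 7 prior points → Category III (7-8).
Level 23 falls in the 21-23 band.
Grid: Level 21-23 × Category III = 1170-1380 days.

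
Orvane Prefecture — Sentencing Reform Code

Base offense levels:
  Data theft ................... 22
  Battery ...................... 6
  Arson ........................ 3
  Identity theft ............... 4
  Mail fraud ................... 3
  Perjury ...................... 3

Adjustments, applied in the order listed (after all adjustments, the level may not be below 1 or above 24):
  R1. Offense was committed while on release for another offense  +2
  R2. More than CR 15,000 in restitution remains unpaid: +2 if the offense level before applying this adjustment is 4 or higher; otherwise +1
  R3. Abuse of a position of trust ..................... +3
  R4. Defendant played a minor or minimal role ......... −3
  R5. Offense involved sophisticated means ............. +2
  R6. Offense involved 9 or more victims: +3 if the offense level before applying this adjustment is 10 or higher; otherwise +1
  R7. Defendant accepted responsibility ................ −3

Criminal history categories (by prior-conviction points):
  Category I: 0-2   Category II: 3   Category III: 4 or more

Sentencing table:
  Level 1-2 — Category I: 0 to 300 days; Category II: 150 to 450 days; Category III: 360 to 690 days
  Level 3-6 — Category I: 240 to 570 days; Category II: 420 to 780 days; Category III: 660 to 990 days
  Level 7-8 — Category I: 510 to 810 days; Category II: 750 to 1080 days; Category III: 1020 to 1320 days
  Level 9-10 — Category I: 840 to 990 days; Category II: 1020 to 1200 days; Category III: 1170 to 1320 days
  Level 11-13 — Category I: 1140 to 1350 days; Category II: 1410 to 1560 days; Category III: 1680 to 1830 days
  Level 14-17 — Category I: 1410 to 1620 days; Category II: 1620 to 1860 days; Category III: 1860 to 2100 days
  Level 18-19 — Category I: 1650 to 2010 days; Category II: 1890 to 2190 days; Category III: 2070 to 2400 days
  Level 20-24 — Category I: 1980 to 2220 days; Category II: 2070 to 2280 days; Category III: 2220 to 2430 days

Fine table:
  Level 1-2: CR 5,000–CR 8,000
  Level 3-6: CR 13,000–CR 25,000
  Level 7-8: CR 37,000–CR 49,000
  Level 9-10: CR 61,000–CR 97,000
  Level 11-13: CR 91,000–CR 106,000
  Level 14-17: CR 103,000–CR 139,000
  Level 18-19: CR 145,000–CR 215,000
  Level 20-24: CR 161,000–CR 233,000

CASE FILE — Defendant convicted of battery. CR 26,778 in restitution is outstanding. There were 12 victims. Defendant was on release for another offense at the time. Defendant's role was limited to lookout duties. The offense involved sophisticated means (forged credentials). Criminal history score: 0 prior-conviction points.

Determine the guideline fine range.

Base offense level for battery: 6.
R1 applies: 6 + 2 = 8.
R2 applies (level before this adjustment is 8 ≥ 4, so +2): 8 + 2 = 10.
R3 does not apply.
R4 applies: 10 − 3 = 7.
R5 applies: 7 + 2 = 9.
R6 applies (level before this adjustment is 9 < 10, so +1): 9 + 1 = 10.
Final offense level: 10.
Level 10 falls in the 9-10 band.
Fine table: Level 9-10 → CR 61,000–CR 97,000.

CR 61,000–CR 97,000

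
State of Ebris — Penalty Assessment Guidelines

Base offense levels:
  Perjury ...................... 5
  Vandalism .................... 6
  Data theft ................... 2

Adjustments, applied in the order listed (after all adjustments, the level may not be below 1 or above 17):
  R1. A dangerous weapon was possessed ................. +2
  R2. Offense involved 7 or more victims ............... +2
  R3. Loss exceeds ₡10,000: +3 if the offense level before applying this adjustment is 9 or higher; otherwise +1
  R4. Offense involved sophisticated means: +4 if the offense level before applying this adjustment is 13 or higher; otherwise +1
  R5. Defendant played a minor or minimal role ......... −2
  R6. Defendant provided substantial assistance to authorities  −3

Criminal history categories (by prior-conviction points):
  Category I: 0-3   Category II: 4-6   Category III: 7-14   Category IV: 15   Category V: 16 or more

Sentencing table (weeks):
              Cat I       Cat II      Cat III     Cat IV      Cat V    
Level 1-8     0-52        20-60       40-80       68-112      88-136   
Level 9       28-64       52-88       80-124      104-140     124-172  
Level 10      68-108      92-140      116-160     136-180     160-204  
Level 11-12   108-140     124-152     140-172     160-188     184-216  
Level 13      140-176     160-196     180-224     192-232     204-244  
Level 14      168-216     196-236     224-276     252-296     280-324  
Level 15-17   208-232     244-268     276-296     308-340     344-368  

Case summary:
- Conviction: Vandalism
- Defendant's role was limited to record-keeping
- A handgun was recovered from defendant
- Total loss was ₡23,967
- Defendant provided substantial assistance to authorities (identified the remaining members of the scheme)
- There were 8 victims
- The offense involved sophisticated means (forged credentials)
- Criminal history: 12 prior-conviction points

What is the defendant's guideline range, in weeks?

140-172 weeks

Base offense level for vandalism: 6.
R1 applies: 6 + 2 = 8.
R2 applies: 8 + 2 = 10.
R3 applies (level before this adjustment is 10 ≥ 9, so +3): 10 + 3 = 13.
R4 applies (level before this adjustment is 13 ≥ 13, so +4): 13 + 4 = 17.
R5 applies: 17 − 2 = 15.
R6 applies: 15 − 3 = 12.
Final offense level: 12.
Criminal history: 12 prior points → Category III (7-14).
Level 12 falls in the 11-12 band.
Grid: Level 11-12 × Category III = 140-172 weeks.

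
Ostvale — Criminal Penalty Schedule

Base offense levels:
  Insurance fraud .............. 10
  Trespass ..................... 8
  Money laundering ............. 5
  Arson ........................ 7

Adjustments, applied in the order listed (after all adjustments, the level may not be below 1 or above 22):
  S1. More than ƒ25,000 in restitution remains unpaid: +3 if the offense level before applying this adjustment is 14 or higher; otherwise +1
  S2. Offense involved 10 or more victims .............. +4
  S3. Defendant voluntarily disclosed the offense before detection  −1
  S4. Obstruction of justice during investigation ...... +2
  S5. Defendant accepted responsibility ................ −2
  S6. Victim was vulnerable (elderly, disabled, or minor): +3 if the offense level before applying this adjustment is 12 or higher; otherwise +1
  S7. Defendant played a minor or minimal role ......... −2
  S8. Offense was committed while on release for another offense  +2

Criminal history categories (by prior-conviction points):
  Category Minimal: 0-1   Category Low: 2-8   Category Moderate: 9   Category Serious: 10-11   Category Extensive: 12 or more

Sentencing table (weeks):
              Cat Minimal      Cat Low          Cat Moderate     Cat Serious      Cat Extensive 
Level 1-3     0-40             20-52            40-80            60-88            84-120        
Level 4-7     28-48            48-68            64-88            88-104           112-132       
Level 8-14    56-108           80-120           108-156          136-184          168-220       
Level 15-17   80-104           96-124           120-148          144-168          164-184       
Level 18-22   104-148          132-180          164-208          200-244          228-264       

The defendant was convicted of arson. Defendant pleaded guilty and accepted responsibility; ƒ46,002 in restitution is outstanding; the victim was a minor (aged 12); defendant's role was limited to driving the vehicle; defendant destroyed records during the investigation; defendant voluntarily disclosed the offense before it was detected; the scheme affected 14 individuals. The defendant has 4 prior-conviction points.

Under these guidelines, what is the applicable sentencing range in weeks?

Base offense level for arson: 7.
S1 applies (level before this adjustment is 7 < 14, so +1): 7 + 1 = 8.
S2 applies: 8 + 4 = 12.
S3 applies: 12 − 1 = 11.
S4 applies: 11 + 2 = 13.
S5 applies: 13 − 2 = 11.
S6 applies (level before this adjustment is 11 < 12, so +1): 11 + 1 = 12.
S7 applies: 12 − 2 = 10.
Final offense level: 10.
Criminal history: 4 prior points → Category Low (2-8).
Level 10 falls in the 8-14 band.
Grid: Level 8-14 × Category Low = 80-120 weeks.

80-120 weeks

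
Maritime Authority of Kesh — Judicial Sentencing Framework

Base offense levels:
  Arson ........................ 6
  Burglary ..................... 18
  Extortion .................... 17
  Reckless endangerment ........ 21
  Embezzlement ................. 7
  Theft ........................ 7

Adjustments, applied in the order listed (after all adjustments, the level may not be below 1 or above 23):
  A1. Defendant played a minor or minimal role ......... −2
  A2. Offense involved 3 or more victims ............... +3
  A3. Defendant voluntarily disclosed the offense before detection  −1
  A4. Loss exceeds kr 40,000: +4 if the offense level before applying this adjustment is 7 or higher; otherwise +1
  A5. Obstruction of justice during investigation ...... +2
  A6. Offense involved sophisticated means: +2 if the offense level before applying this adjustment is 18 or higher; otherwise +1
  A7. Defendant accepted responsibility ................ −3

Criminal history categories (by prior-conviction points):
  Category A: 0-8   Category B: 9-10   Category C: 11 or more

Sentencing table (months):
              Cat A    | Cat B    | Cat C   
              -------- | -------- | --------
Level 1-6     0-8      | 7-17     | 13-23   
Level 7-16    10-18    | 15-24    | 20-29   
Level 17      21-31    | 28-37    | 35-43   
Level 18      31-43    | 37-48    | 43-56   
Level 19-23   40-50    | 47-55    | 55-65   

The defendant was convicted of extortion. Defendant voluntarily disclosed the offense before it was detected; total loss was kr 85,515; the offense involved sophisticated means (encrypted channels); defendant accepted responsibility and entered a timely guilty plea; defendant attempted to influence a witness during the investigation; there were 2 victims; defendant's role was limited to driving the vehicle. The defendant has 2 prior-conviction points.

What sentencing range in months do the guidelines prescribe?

Base offense level for extortion: 17.
A1 applies: 17 − 2 = 15.
A2 does not apply.
A3 applies: 15 − 1 = 14.
A4 applies (level before this adjustment is 14 ≥ 7, so +4): 14 + 4 = 18.
A5 applies: 18 + 2 = 20.
A6 applies (level before this adjustment is 20 ≥ 18, so +2): 20 + 2 = 22.
A7 applies: 22 − 3 = 19.
Final offense level: 19.
Criminal history: 2 prior points → Category A (0-8).
Level 19 falls in the 19-23 band.
Grid: Level 19-23 × Category A = 40-50 months.

40-50 months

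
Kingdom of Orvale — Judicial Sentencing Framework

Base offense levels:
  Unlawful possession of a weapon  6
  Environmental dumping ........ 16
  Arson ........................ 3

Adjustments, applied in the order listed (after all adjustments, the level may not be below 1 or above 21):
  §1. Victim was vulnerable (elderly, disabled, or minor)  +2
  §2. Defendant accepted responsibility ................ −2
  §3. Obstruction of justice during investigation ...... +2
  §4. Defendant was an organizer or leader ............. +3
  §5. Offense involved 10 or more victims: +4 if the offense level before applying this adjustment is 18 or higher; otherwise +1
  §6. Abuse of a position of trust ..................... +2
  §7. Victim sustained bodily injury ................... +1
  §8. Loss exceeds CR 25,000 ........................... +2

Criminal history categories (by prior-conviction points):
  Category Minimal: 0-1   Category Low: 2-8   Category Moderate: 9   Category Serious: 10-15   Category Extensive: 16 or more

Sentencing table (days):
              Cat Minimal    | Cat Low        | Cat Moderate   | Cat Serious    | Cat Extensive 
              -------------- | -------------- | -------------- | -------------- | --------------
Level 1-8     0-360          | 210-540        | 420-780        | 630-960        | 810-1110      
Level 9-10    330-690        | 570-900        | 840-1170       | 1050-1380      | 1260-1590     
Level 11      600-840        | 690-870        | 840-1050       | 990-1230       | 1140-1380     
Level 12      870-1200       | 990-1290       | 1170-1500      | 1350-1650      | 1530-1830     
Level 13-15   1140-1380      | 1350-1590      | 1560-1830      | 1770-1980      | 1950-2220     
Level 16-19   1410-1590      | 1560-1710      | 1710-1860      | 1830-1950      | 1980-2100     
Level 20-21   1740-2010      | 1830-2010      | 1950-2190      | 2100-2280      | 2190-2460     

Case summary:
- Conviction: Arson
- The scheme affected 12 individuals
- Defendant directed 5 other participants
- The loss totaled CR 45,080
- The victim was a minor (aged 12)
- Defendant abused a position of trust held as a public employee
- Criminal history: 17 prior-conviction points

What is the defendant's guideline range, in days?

Base offense level for arson: 3.
§1 applies: 3 + 2 = 5.
§2 does not apply.
§4 applies: 5 + 3 = 8.
§5 applies (level before this adjustment is 8 < 18, so +1): 8 + 1 = 9.
§6 applies: 9 + 2 = 11.
§8 applies: 11 + 2 = 13.
Final offense level: 13.
Criminal history: 17 prior points → Category Extensive (16+).
Level 13 falls in the 13-15 band.
Grid: Level 13-15 × Category Extensive = 1950-2220 days.

1950-2220 days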